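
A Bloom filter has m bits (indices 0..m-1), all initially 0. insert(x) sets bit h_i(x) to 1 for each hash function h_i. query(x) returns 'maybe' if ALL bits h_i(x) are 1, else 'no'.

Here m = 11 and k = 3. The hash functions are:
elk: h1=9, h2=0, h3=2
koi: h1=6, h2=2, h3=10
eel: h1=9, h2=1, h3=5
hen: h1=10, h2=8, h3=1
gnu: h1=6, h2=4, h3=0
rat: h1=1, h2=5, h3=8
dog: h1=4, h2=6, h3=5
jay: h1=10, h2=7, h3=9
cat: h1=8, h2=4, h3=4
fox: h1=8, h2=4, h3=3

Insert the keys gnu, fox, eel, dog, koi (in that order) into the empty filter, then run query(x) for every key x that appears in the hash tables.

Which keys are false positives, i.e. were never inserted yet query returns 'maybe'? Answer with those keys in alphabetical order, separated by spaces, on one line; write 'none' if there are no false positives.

Start: bits=00000000000
After insert 'gnu': sets bits 0 4 6 -> bits=10001010000
After insert 'fox': sets bits 3 4 8 -> bits=10011010100
After insert 'eel': sets bits 1 5 9 -> bits=11011110110
After insert 'dog': sets bits 4 5 6 -> bits=11011110110
After insert 'koi': sets bits 2 6 10 -> bits=11111110111
Not inserted: cat elk hen jay rat — query each against bits=11111110111:
query cat: checks bit4=1, bit8=1 (all 1) -> maybe => FALSE POSITIVE
query elk: checks bit0=1, bit2=1, bit9=1 (all 1) -> maybe => FALSE POSITIVE
query hen: checks bit1=1, bit8=1, bit10=1 (all 1) -> maybe => FALSE POSITIVE
query jay: checks bit7=0, bit9=1, bit10=1 (has a 0) -> no => not a false positive
query rat: checks bit1=1, bit5=1, bit8=1 (all 1) -> maybe => FALSE POSITIVE
False positives (alphabetical): cat elk hen rat

Answer: cat elk hen rat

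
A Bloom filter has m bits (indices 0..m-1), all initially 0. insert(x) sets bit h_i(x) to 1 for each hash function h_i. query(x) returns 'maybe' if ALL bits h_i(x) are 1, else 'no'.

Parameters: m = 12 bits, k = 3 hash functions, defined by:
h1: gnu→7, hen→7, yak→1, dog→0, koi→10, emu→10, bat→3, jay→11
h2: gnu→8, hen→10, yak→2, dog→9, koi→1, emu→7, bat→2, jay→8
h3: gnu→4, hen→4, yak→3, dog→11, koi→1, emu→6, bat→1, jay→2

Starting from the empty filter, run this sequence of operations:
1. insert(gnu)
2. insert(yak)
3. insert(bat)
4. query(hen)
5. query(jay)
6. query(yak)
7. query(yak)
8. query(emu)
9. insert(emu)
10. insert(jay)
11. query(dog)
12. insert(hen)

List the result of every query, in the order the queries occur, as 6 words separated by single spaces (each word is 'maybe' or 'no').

Answer: no no maybe maybe no no

Derivation:
Start: bits=000000000000
Op 1: insert gnu -> sets bits 4 7 8 -> bits=000010011000
Op 2: insert yak -> sets bits 1 2 3 -> bits=011110011000
Op 3: insert bat -> sets bits 1 2 3 -> bits=011110011000
Op 4: query hen -> checks bit4=1, bit7=1, bit10=0 (has a 0) -> no
Op 5: query jay -> checks bit2=1, bit8=1, bit11=0 (has a 0) -> no
Op 6: query yak -> checks bit1=1, bit2=1, bit3=1 (all 1) -> maybe
Op 7: query yak -> checks bit1=1, bit2=1, bit3=1 (all 1) -> maybe
Op 8: query emu -> checks bit6=0, bit7=1, bit10=0 (has a 0) -> no
Op 9: insert emu -> sets bits 6 7 10 -> bits=011110111010
Op 10: insert jay -> sets bits 2 8 11 -> bits=011110111011
Op 11: query dog -> checks bit0=0, bit9=0, bit11=1 (has a 0) -> no
Op 12: insert hen -> sets bits 4 7 10 -> bits=011110111011
Query results in order: no no maybe maybe no no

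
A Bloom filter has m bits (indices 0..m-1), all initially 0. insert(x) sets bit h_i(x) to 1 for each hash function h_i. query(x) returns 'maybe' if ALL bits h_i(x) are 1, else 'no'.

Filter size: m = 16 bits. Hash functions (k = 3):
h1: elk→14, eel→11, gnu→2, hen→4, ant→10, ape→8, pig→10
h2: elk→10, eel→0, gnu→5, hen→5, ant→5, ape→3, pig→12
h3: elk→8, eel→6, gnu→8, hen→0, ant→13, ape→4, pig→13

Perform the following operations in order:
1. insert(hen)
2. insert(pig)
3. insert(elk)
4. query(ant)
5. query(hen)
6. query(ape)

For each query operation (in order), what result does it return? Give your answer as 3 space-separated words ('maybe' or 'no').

Answer: maybe maybe no

Derivation:
Start: bits=0000000000000000
Op 1: insert hen -> sets bits 0 4 5 -> bits=1000110000000000
Op 2: insert pig -> sets bits 10 12 13 -> bits=1000110000101100
Op 3: insert elk -> sets bits 8 10 14 -> bits=1000110010101110
Op 4: query ant -> checks bit5=1, bit10=1, bit13=1 (all 1) -> maybe
Op 5: query hen -> checks bit0=1, bit4=1, bit5=1 (all 1) -> maybe
Op 6: query ape -> checks bit3=0, bit4=1, bit8=1 (has a 0) -> no
Query results in order: maybe maybe no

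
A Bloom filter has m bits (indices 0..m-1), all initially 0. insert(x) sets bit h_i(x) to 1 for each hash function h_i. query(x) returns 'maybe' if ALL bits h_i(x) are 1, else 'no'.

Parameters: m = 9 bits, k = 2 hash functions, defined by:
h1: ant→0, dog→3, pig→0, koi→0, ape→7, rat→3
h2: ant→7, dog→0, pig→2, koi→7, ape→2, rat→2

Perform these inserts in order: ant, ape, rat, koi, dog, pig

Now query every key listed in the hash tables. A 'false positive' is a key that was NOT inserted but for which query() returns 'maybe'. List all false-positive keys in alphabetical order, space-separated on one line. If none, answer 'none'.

Answer: none

Derivation:
Start: bits=000000000
After insert 'ant': sets bits 0 7 -> bits=100000010
After insert 'ape': sets bits 2 7 -> bits=101000010
After insert 'rat': sets bits 2 3 -> bits=101100010
After insert 'koi': sets bits 0 7 -> bits=101100010
After insert 'dog': sets bits 0 3 -> bits=101100010
After insert 'pig': sets bits 0 2 -> bits=101100010
Not inserted: (none) — query each against bits=101100010:
False positives (alphabetical): none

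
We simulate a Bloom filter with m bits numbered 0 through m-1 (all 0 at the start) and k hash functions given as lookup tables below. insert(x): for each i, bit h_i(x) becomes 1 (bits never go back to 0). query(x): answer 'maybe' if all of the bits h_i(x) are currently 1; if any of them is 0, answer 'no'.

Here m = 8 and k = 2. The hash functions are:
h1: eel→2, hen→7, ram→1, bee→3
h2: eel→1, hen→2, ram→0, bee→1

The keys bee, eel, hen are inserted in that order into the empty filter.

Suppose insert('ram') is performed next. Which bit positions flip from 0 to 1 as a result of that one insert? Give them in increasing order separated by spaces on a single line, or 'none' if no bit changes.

Start: bits=00000000
After insert 'bee': sets bits 1 3 -> bits=01010000
After insert 'eel': sets bits 1 2 -> bits=01110000
After insert 'hen': sets bits 2 7 -> bits=01110001
insert 'ram' would touch bits 0 1; currently bit0=0, bit1=1
Bits that are 0 among those (would change 0->1): 0

Answer: 0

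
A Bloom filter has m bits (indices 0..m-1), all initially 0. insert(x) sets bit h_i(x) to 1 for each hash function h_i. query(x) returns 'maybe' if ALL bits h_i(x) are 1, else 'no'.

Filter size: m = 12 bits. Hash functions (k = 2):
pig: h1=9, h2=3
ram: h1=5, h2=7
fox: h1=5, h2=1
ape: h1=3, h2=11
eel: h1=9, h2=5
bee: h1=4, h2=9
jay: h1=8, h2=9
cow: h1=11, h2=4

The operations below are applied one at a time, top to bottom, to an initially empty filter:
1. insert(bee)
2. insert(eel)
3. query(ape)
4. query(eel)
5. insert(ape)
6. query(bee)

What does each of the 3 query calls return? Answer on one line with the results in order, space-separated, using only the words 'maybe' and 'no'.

Start: bits=000000000000
Op 1: insert bee -> sets bits 4 9 -> bits=000010000100
Op 2: insert eel -> sets bits 5 9 -> bits=000011000100
Op 3: query ape -> checks bit3=0, bit11=0 (has a 0) -> no
Op 4: query eel -> checks bit5=1, bit9=1 (all 1) -> maybe
Op 5: insert ape -> sets bits 3 11 -> bits=000111000101
Op 6: query bee -> checks bit4=1, bit9=1 (all 1) -> maybe
Query results in order: no maybe maybe

Answer: no maybe maybe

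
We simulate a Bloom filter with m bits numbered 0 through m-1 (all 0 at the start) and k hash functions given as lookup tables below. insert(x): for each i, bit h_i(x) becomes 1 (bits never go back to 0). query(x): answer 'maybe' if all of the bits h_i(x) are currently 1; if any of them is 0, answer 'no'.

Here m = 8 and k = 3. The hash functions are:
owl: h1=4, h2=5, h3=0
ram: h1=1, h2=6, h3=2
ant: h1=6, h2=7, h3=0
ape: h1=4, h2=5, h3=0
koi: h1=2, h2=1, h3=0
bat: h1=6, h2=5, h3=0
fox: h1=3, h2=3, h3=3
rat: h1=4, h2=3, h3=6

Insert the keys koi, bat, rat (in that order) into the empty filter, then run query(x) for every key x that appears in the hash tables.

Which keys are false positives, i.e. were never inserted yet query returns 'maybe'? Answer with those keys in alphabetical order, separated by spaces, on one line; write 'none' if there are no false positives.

Start: bits=00000000
After insert 'koi': sets bits 0 1 2 -> bits=11100000
After insert 'bat': sets bits 0 5 6 -> bits=11100110
After insert 'rat': sets bits 3 4 6 -> bits=11111110
Not inserted: ant ape fox owl ram — query each against bits=11111110:
query ant: checks bit0=1, bit6=1, bit7=0 (has a 0) -> no => not a false positive
query ape: checks bit0=1, bit4=1, bit5=1 (all 1) -> maybe => FALSE POSITIVE
query fox: checks bit3=1 (all 1) -> maybe => FALSE POSITIVE
query owl: checks bit0=1, bit4=1, bit5=1 (all 1) -> maybe => FALSE POSITIVE
query ram: checks bit1=1, bit2=1, bit6=1 (all 1) -> maybe => FALSE POSITIVE
False positives (alphabetical): ape fox owl ram

Answer: ape fox owl ram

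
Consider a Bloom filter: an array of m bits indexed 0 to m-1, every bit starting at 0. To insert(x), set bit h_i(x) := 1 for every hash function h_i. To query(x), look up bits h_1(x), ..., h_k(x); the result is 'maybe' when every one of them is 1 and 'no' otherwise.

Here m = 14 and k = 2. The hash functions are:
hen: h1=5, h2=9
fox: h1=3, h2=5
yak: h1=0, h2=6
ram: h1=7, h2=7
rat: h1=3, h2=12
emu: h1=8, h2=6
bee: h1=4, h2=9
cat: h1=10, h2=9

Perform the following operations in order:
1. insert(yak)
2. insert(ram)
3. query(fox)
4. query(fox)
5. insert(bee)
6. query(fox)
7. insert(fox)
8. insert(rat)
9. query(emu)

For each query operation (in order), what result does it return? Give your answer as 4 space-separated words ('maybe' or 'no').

Answer: no no no no

Derivation:
Start: bits=00000000000000
Op 1: insert yak -> sets bits 0 6 -> bits=10000010000000
Op 2: insert ram -> sets bits 7 -> bits=10000011000000
Op 3: query fox -> checks bit3=0, bit5=0 (has a 0) -> no
Op 4: query fox -> checks bit3=0, bit5=0 (has a 0) -> no
Op 5: insert bee -> sets bits 4 9 -> bits=10001011010000
Op 6: query fox -> checks bit3=0, bit5=0 (has a 0) -> no
Op 7: insert fox -> sets bits 3 5 -> bits=10011111010000
Op 8: insert rat -> sets bits 3 12 -> bits=10011111010010
Op 9: query emu -> checks bit6=1, bit8=0 (has a 0) -> no
Query results in order: no no no no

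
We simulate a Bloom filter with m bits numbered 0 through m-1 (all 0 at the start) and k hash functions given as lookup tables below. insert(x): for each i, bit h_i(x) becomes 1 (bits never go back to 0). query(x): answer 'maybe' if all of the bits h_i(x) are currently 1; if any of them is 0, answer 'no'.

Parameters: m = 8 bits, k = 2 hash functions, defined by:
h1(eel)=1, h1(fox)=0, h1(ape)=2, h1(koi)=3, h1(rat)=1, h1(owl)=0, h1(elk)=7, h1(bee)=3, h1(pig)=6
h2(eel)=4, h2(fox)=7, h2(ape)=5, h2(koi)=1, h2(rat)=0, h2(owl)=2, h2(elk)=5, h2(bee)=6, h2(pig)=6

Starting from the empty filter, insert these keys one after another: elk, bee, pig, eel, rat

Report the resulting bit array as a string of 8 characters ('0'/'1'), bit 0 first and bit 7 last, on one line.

Answer: 11011111

Derivation:
Start: bits=00000000
After insert 'elk': sets bits 5 7 -> bits=00000101
After insert 'bee': sets bits 3 6 -> bits=00010111
After insert 'pig': sets bits 6 -> bits=00010111
After insert 'eel': sets bits 1 4 -> bits=01011111
After insert 'rat': sets bits 0 1 -> bits=11011111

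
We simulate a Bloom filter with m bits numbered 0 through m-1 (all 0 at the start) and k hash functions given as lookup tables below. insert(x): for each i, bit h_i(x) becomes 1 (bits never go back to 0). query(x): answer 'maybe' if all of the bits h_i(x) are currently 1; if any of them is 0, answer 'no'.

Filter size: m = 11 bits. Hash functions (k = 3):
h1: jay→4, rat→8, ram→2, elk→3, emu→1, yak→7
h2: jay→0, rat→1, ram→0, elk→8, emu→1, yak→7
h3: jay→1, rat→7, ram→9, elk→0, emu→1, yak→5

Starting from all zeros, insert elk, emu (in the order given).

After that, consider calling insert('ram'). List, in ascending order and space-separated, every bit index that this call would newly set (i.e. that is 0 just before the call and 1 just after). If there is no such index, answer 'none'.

Start: bits=00000000000
After insert 'elk': sets bits 0 3 8 -> bits=10010000100
After insert 'emu': sets bits 1 -> bits=11010000100
insert 'ram' would touch bits 0 2 9; currently bit0=1, bit2=0, bit9=0
Bits that are 0 among those (would change 0->1): 2 9

Answer: 2 9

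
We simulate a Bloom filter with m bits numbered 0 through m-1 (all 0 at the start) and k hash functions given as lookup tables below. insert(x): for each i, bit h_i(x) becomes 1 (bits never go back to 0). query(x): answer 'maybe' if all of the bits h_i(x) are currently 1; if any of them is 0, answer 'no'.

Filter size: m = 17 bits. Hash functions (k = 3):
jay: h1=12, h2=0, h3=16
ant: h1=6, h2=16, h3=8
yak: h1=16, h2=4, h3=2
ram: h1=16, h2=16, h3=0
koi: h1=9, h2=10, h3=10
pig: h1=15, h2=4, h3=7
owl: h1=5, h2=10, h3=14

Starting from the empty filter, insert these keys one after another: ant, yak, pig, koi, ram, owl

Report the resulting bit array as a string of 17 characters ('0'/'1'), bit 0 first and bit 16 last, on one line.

Answer: 10101111111000111

Derivation:
Start: bits=00000000000000000
After insert 'ant': sets bits 6 8 16 -> bits=00000010100000001
After insert 'yak': sets bits 2 4 16 -> bits=00101010100000001
After insert 'pig': sets bits 4 7 15 -> bits=00101011100000011
After insert 'koi': sets bits 9 10 -> bits=00101011111000011
After insert 'ram': sets bits 0 16 -> bits=10101011111000011
After insert 'owl': sets bits 5 10 14 -> bits=10101111111000111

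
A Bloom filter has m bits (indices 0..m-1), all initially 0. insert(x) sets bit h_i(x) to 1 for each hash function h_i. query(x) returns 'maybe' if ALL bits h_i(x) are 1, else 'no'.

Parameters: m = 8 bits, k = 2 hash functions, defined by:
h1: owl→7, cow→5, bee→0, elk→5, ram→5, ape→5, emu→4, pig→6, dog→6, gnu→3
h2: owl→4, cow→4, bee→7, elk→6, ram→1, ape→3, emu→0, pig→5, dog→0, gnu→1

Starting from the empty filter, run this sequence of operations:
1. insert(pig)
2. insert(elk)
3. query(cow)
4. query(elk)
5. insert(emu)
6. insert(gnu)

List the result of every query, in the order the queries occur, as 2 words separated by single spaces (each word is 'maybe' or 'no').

Answer: no maybe

Derivation:
Start: bits=00000000
Op 1: insert pig -> sets bits 5 6 -> bits=00000110
Op 2: insert elk -> sets bits 5 6 -> bits=00000110
Op 3: query cow -> checks bit4=0, bit5=1 (has a 0) -> no
Op 4: query elk -> checks bit5=1, bit6=1 (all 1) -> maybe
Op 5: insert emu -> sets bits 0 4 -> bits=10001110
Op 6: insert gnu -> sets bits 1 3 -> bits=11011110
Query results in order: no maybe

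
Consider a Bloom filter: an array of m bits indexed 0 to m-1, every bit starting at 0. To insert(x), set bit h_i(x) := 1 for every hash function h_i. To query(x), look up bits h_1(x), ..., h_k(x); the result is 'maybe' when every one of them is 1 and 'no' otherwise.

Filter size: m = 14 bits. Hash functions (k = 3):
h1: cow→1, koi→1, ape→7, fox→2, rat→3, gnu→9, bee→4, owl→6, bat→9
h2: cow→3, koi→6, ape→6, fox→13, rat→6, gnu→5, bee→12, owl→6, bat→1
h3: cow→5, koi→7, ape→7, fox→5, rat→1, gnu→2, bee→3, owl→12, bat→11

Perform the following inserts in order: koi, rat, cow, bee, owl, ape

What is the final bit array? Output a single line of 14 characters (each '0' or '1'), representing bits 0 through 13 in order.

Start: bits=00000000000000
After insert 'koi': sets bits 1 6 7 -> bits=01000011000000
After insert 'rat': sets bits 1 3 6 -> bits=01010011000000
After insert 'cow': sets bits 1 3 5 -> bits=01010111000000
After insert 'bee': sets bits 3 4 12 -> bits=01011111000010
After insert 'owl': sets bits 6 12 -> bits=01011111000010
After insert 'ape': sets bits 6 7 -> bits=01011111000010

Answer: 01011111000010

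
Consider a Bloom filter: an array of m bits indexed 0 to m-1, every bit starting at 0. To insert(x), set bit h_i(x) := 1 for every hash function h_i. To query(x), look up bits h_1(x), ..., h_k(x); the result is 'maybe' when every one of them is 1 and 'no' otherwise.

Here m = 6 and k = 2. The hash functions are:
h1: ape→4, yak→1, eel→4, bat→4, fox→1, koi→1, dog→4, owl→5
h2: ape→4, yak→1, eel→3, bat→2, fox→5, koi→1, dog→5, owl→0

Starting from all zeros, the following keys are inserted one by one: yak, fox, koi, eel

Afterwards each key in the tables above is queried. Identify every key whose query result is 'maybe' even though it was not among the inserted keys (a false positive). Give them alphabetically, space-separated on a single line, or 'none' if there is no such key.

Start: bits=000000
After insert 'yak': sets bits 1 -> bits=010000
After insert 'fox': sets bits 1 5 -> bits=010001
After insert 'koi': sets bits 1 -> bits=010001
After insert 'eel': sets bits 3 4 -> bits=010111
Not inserted: ape bat dog owl — query each against bits=010111:
query ape: checks bit4=1 (all 1) -> maybe => FALSE POSITIVE
query bat: checks bit2=0, bit4=1 (has a 0) -> no => not a false positive
query dog: checks bit4=1, bit5=1 (all 1) -> maybe => FALSE POSITIVE
query owl: checks bit0=0, bit5=1 (has a 0) -> no => not a false positive
False positives (alphabetical): ape dog

Answer: ape dog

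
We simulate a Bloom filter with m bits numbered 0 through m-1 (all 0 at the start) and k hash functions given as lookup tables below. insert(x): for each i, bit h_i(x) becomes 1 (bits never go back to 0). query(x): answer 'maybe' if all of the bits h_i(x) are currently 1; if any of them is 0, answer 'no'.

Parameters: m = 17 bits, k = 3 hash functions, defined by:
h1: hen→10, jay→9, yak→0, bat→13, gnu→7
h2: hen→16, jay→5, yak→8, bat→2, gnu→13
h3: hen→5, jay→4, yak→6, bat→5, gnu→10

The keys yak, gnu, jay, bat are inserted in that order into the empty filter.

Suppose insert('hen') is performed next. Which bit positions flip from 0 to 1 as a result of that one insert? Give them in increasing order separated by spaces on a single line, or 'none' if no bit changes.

Answer: 16

Derivation:
Start: bits=00000000000000000
After insert 'yak': sets bits 0 6 8 -> bits=10000010100000000
After insert 'gnu': sets bits 7 10 13 -> bits=10000011101001000
After insert 'jay': sets bits 4 5 9 -> bits=10001111111001000
After insert 'bat': sets bits 2 5 13 -> bits=10101111111001000
insert 'hen' would touch bits 5 10 16; currently bit5=1, bit10=1, bit16=0
Bits that are 0 among those (would change 0->1): 16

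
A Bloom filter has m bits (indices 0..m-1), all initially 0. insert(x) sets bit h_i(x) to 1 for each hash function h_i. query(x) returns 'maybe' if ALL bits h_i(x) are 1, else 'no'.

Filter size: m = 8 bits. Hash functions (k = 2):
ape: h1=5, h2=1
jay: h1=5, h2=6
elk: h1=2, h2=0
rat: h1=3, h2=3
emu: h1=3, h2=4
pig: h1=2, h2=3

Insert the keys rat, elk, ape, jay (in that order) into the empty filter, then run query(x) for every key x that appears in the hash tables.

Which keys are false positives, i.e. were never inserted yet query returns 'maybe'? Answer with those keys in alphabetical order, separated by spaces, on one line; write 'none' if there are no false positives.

Start: bits=00000000
After insert 'rat': sets bits 3 -> bits=00010000
After insert 'elk': sets bits 0 2 -> bits=10110000
After insert 'ape': sets bits 1 5 -> bits=11110100
After insert 'jay': sets bits 5 6 -> bits=11110110
Not inserted: emu pig — query each against bits=11110110:
query emu: checks bit3=1, bit4=0 (has a 0) -> no => not a false positive
query pig: checks bit2=1, bit3=1 (all 1) -> maybe => FALSE POSITIVE
False positives (alphabetical): pig

Answer: pig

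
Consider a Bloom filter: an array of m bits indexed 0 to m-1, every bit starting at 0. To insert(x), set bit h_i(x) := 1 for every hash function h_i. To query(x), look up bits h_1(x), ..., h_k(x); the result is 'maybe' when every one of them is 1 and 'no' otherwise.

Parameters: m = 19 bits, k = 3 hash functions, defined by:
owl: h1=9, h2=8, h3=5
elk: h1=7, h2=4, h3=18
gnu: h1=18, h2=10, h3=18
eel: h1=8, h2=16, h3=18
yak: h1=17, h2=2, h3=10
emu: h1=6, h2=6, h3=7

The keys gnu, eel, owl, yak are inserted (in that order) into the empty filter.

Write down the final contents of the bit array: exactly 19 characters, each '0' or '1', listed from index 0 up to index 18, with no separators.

Answer: 0010010011100000111

Derivation:
Start: bits=0000000000000000000
After insert 'gnu': sets bits 10 18 -> bits=0000000000100000001
After insert 'eel': sets bits 8 16 18 -> bits=0000000010100000101
After insert 'owl': sets bits 5 8 9 -> bits=0000010011100000101
After insert 'yak': sets bits 2 10 17 -> bits=0010010011100000111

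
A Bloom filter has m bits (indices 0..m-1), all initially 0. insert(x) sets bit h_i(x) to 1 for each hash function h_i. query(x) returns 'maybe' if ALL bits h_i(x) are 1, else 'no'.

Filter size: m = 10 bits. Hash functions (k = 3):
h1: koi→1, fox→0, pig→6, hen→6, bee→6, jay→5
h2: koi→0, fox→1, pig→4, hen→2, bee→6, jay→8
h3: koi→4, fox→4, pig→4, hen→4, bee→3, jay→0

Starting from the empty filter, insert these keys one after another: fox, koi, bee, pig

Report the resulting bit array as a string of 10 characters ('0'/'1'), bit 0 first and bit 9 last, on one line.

Start: bits=0000000000
After insert 'fox': sets bits 0 1 4 -> bits=1100100000
After insert 'koi': sets bits 0 1 4 -> bits=1100100000
After insert 'bee': sets bits 3 6 -> bits=1101101000
After insert 'pig': sets bits 4 6 -> bits=1101101000

Answer: 1101101000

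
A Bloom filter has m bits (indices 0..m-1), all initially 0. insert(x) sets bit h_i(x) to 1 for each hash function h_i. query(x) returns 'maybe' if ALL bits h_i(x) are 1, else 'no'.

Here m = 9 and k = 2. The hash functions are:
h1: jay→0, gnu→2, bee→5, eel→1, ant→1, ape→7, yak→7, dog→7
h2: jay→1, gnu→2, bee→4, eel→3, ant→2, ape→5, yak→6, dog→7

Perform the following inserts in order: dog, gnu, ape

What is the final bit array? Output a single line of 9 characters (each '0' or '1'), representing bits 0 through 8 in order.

Answer: 001001010

Derivation:
Start: bits=000000000
After insert 'dog': sets bits 7 -> bits=000000010
After insert 'gnu': sets bits 2 -> bits=001000010
After insert 'ape': sets bits 5 7 -> bits=001001010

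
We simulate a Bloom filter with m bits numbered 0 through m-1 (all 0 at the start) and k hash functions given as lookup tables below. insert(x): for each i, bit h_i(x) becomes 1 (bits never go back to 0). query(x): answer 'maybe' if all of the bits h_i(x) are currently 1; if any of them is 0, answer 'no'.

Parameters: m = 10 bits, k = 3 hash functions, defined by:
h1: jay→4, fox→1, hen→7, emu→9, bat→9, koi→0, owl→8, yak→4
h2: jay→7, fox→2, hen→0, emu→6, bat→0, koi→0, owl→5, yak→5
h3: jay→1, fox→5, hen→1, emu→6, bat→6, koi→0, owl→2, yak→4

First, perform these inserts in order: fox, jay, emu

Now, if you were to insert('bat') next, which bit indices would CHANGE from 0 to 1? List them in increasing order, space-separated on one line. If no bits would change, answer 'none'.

Answer: 0

Derivation:
Start: bits=0000000000
After insert 'fox': sets bits 1 2 5 -> bits=0110010000
After insert 'jay': sets bits 1 4 7 -> bits=0110110100
After insert 'emu': sets bits 6 9 -> bits=0110111101
insert 'bat' would touch bits 0 6 9; currently bit0=0, bit6=1, bit9=1
Bits that are 0 among those (would change 0->1): 0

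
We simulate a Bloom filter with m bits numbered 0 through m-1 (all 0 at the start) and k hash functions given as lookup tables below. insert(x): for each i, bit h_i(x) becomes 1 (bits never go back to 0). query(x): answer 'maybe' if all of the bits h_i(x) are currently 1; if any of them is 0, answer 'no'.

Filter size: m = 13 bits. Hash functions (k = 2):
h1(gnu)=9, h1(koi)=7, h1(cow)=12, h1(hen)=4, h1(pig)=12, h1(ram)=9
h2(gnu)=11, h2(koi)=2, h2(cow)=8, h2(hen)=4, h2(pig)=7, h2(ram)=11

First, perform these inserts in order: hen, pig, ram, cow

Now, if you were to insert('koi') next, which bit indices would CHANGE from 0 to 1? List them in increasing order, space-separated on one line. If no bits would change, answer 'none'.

Start: bits=0000000000000
After insert 'hen': sets bits 4 -> bits=0000100000000
After insert 'pig': sets bits 7 12 -> bits=0000100100001
After insert 'ram': sets bits 9 11 -> bits=0000100101011
After insert 'cow': sets bits 8 12 -> bits=0000100111011
insert 'koi' would touch bits 2 7; currently bit2=0, bit7=1
Bits that are 0 among those (would change 0->1): 2

Answer: 2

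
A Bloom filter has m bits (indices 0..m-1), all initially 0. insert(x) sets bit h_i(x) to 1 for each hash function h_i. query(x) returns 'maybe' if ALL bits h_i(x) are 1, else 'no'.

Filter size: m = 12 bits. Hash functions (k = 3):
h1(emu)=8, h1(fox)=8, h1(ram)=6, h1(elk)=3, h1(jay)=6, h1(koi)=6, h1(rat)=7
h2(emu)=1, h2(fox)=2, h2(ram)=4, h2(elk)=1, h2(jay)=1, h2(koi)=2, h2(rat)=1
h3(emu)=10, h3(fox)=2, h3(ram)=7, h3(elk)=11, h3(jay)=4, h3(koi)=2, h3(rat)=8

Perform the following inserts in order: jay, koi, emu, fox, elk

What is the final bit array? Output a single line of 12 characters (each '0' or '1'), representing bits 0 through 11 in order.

Start: bits=000000000000
After insert 'jay': sets bits 1 4 6 -> bits=010010100000
After insert 'koi': sets bits 2 6 -> bits=011010100000
After insert 'emu': sets bits 1 8 10 -> bits=011010101010
After insert 'fox': sets bits 2 8 -> bits=011010101010
After insert 'elk': sets bits 1 3 11 -> bits=011110101011

Answer: 011110101011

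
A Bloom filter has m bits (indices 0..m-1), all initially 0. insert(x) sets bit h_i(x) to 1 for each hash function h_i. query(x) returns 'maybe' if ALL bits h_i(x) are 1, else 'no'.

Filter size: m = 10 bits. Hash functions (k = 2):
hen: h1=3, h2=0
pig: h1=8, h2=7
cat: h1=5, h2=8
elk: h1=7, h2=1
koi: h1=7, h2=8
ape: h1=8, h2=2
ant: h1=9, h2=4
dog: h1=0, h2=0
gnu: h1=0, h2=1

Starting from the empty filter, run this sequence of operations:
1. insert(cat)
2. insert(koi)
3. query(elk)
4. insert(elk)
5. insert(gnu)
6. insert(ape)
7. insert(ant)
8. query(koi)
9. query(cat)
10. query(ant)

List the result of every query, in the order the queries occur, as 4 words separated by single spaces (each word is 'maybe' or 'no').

Start: bits=0000000000
Op 1: insert cat -> sets bits 5 8 -> bits=0000010010
Op 2: insert koi -> sets bits 7 8 -> bits=0000010110
Op 3: query elk -> checks bit1=0, bit7=1 (has a 0) -> no
Op 4: insert elk -> sets bits 1 7 -> bits=0100010110
Op 5: insert gnu -> sets bits 0 1 -> bits=1100010110
Op 6: insert ape -> sets bits 2 8 -> bits=1110010110
Op 7: insert ant -> sets bits 4 9 -> bits=1110110111
Op 8: query koi -> checks bit7=1, bit8=1 (all 1) -> maybe
Op 9: query cat -> checks bit5=1, bit8=1 (all 1) -> maybe
Op 10: query ant -> checks bit4=1, bit9=1 (all 1) -> maybe
Query results in order: no maybe maybe maybe

Answer: no maybe maybe maybe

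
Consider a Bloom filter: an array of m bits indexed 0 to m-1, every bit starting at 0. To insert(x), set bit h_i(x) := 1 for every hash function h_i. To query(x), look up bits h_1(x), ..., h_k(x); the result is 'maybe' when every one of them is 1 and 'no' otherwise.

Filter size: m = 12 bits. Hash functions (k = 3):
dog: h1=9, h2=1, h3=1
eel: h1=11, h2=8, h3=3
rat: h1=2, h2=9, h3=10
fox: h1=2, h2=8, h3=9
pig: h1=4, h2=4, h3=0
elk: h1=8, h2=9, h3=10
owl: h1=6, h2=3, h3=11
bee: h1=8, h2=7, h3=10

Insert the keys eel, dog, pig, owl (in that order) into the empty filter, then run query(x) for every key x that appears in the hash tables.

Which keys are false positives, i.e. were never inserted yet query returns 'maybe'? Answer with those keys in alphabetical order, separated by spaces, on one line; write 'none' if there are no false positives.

Answer: none

Derivation:
Start: bits=000000000000
After insert 'eel': sets bits 3 8 11 -> bits=000100001001
After insert 'dog': sets bits 1 9 -> bits=010100001101
After insert 'pig': sets bits 0 4 -> bits=110110001101
After insert 'owl': sets bits 3 6 11 -> bits=110110101101
Not inserted: bee elk fox rat — query each against bits=110110101101:
query bee: checks bit7=0, bit8=1, bit10=0 (has a 0) -> no => not a false positive
query elk: checks bit8=1, bit9=1, bit10=0 (has a 0) -> no => not a false positive
query fox: checks bit2=0, bit8=1, bit9=1 (has a 0) -> no => not a false positive
query rat: checks bit2=0, bit9=1, bit10=0 (has a 0) -> no => not a false positive
False positives (alphabetical): none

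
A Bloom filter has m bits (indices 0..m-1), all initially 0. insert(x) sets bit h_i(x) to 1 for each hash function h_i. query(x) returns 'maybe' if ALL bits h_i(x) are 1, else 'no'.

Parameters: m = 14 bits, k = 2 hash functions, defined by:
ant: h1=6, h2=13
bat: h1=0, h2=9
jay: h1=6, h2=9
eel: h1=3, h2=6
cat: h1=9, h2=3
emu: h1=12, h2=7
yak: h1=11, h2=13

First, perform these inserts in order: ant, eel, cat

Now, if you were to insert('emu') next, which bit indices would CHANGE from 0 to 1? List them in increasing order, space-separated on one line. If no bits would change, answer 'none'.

Answer: 7 12

Derivation:
Start: bits=00000000000000
After insert 'ant': sets bits 6 13 -> bits=00000010000001
After insert 'eel': sets bits 3 6 -> bits=00010010000001
After insert 'cat': sets bits 3 9 -> bits=00010010010001
insert 'emu' would touch bits 7 12; currently bit7=0, bit12=0
Bits that are 0 among those (would change 0->1): 7 12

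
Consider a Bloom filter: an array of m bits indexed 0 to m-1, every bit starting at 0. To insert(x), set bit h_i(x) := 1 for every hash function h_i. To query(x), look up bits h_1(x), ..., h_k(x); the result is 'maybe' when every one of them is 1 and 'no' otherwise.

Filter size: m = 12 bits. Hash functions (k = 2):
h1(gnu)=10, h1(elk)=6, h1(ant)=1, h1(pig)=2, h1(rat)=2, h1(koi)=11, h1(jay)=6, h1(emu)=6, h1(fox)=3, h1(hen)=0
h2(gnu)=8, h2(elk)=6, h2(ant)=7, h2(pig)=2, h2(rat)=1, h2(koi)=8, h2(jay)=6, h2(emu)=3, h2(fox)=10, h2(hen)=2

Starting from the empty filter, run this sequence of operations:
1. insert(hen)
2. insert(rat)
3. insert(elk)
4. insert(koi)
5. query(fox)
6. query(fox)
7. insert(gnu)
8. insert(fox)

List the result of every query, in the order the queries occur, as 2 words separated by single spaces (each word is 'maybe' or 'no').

Answer: no no

Derivation:
Start: bits=000000000000
Op 1: insert hen -> sets bits 0 2 -> bits=101000000000
Op 2: insert rat -> sets bits 1 2 -> bits=111000000000
Op 3: insert elk -> sets bits 6 -> bits=111000100000
Op 4: insert koi -> sets bits 8 11 -> bits=111000101001
Op 5: query fox -> checks bit3=0, bit10=0 (has a 0) -> no
Op 6: query fox -> checks bit3=0, bit10=0 (has a 0) -> no
Op 7: insert gnu -> sets bits 8 10 -> bits=111000101011
Op 8: insert fox -> sets bits 3 10 -> bits=111100101011
Query results in order: no no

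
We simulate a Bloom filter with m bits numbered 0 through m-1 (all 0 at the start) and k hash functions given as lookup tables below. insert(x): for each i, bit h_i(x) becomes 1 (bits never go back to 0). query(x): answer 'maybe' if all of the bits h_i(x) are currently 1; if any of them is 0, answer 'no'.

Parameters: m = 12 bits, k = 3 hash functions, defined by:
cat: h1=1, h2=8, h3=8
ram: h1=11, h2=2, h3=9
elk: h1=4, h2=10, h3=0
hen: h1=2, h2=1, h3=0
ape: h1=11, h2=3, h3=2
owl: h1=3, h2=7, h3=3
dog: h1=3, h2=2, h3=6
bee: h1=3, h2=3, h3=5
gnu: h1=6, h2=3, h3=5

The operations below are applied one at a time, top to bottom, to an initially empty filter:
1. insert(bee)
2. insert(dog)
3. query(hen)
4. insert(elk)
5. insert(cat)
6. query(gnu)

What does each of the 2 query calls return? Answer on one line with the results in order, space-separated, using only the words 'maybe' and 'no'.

Start: bits=000000000000
Op 1: insert bee -> sets bits 3 5 -> bits=000101000000
Op 2: insert dog -> sets bits 2 3 6 -> bits=001101100000
Op 3: query hen -> checks bit0=0, bit1=0, bit2=1 (has a 0) -> no
Op 4: insert elk -> sets bits 0 4 10 -> bits=101111100010
Op 5: insert cat -> sets bits 1 8 -> bits=111111101010
Op 6: query gnu -> checks bit3=1, bit5=1, bit6=1 (all 1) -> maybe
Query results in order: no maybe

Answer: no maybe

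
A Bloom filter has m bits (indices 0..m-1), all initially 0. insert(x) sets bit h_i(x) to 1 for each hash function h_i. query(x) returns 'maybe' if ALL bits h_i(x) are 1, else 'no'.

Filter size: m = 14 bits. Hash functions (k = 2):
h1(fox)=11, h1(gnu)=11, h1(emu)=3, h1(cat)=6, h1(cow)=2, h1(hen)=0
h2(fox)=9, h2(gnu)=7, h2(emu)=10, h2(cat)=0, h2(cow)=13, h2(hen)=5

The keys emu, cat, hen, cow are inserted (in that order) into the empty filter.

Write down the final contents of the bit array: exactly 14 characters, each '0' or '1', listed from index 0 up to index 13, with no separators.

Start: bits=00000000000000
After insert 'emu': sets bits 3 10 -> bits=00010000001000
After insert 'cat': sets bits 0 6 -> bits=10010010001000
After insert 'hen': sets bits 0 5 -> bits=10010110001000
After insert 'cow': sets bits 2 13 -> bits=10110110001001

Answer: 10110110001001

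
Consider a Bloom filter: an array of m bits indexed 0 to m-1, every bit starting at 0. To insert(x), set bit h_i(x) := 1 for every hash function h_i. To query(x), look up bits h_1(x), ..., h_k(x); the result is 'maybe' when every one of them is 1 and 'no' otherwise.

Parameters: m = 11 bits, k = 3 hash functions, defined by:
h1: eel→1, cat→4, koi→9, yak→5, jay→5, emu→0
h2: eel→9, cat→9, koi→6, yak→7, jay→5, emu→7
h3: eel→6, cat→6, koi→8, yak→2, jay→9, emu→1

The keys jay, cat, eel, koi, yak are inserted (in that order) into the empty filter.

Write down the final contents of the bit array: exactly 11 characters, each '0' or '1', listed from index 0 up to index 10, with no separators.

Start: bits=00000000000
After insert 'jay': sets bits 5 9 -> bits=00000100010
After insert 'cat': sets bits 4 6 9 -> bits=00001110010
After insert 'eel': sets bits 1 6 9 -> bits=01001110010
After insert 'koi': sets bits 6 8 9 -> bits=01001110110
After insert 'yak': sets bits 2 5 7 -> bits=01101111110

Answer: 01101111110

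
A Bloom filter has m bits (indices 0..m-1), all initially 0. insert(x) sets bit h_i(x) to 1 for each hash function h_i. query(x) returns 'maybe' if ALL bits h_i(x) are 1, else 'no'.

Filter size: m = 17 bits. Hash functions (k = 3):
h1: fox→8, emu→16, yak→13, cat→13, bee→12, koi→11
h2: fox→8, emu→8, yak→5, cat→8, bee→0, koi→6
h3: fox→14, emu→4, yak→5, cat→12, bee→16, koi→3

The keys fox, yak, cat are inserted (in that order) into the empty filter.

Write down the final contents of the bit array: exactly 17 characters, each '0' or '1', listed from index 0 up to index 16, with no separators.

Answer: 00000100100011100

Derivation:
Start: bits=00000000000000000
After insert 'fox': sets bits 8 14 -> bits=00000000100000100
After insert 'yak': sets bits 5 13 -> bits=00000100100001100
After insert 'cat': sets bits 8 12 13 -> bits=00000100100011100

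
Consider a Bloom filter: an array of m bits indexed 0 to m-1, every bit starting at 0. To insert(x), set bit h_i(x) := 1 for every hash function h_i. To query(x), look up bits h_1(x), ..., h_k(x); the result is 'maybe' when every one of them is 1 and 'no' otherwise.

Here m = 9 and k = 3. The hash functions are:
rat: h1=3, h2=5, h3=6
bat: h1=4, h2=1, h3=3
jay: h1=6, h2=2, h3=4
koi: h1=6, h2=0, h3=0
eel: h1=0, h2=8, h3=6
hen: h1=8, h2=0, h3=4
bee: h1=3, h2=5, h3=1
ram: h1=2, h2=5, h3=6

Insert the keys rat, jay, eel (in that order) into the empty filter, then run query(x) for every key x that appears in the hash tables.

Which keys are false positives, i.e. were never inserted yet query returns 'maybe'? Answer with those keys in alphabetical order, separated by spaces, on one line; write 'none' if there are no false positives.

Start: bits=000000000
After insert 'rat': sets bits 3 5 6 -> bits=000101100
After insert 'jay': sets bits 2 4 6 -> bits=001111100
After insert 'eel': sets bits 0 6 8 -> bits=101111101
Not inserted: bat bee hen koi ram — query each against bits=101111101:
query bat: checks bit1=0, bit3=1, bit4=1 (has a 0) -> no => not a false positive
query bee: checks bit1=0, bit3=1, bit5=1 (has a 0) -> no => not a false positive
query hen: checks bit0=1, bit4=1, bit8=1 (all 1) -> maybe => FALSE POSITIVE
query koi: checks bit0=1, bit6=1 (all 1) -> maybe => FALSE POSITIVE
query ram: checks bit2=1, bit5=1, bit6=1 (all 1) -> maybe => FALSE POSITIVE
False positives (alphabetical): hen koi ram

Answer: hen koi ram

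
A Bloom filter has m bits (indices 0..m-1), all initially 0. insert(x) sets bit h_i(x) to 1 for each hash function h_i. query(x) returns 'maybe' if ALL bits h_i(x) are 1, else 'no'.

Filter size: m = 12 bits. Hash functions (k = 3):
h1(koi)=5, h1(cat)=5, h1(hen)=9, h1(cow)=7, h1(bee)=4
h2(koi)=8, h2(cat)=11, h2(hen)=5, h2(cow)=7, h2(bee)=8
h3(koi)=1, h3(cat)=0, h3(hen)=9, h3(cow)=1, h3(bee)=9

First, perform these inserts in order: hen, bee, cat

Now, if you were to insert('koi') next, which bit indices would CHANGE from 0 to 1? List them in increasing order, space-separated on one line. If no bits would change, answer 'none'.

Answer: 1

Derivation:
Start: bits=000000000000
After insert 'hen': sets bits 5 9 -> bits=000001000100
After insert 'bee': sets bits 4 8 9 -> bits=000011001100
After insert 'cat': sets bits 0 5 11 -> bits=100011001101
insert 'koi' would touch bits 1 5 8; currently bit1=0, bit5=1, bit8=1
Bits that are 0 among those (would change 0->1): 1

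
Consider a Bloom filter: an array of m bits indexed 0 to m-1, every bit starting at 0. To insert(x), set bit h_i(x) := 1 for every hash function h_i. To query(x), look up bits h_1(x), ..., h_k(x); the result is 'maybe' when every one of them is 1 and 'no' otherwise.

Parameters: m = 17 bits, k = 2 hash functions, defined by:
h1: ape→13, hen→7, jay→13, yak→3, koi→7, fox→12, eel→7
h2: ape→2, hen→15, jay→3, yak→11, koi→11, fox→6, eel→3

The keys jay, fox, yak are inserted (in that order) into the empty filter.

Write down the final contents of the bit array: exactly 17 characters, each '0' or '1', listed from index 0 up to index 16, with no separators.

Start: bits=00000000000000000
After insert 'jay': sets bits 3 13 -> bits=00010000000001000
After insert 'fox': sets bits 6 12 -> bits=00010010000011000
After insert 'yak': sets bits 3 11 -> bits=00010010000111000

Answer: 00010010000111000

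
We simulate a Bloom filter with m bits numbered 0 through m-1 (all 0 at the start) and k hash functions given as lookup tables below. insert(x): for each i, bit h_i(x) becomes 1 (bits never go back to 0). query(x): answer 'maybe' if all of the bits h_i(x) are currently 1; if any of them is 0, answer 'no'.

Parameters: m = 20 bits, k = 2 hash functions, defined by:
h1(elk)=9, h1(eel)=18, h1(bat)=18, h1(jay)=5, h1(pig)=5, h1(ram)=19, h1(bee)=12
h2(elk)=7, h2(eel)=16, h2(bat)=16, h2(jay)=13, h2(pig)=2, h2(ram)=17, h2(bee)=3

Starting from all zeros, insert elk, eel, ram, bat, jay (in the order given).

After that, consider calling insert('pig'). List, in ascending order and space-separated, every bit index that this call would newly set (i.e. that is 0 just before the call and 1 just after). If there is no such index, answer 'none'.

Start: bits=00000000000000000000
After insert 'elk': sets bits 7 9 -> bits=00000001010000000000
After insert 'eel': sets bits 16 18 -> bits=00000001010000001010
After insert 'ram': sets bits 17 19 -> bits=00000001010000001111
After insert 'bat': sets bits 16 18 -> bits=00000001010000001111
After insert 'jay': sets bits 5 13 -> bits=00000101010001001111
insert 'pig' would touch bits 2 5; currently bit2=0, bit5=1
Bits that are 0 among those (would change 0->1): 2

Answer: 2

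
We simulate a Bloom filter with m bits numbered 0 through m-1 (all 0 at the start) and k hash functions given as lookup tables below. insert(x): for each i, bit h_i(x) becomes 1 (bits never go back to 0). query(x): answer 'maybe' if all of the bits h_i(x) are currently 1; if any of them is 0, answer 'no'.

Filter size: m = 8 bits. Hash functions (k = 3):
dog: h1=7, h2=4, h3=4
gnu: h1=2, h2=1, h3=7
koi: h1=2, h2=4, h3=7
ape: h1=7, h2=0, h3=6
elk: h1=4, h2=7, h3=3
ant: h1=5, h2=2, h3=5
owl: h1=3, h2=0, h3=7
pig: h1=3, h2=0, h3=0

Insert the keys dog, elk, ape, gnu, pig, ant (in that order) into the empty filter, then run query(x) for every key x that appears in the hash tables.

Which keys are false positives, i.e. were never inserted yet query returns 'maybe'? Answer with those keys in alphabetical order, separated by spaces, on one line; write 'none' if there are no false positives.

Start: bits=00000000
After insert 'dog': sets bits 4 7 -> bits=00001001
After insert 'elk': sets bits 3 4 7 -> bits=00011001
After insert 'ape': sets bits 0 6 7 -> bits=10011011
After insert 'gnu': sets bits 1 2 7 -> bits=11111011
After insert 'pig': sets bits 0 3 -> bits=11111011
After insert 'ant': sets bits 2 5 -> bits=11111111
Not inserted: koi owl — query each against bits=11111111:
query koi: checks bit2=1, bit4=1, bit7=1 (all 1) -> maybe => FALSE POSITIVE
query owl: checks bit0=1, bit3=1, bit7=1 (all 1) -> maybe => FALSE POSITIVE
False positives (alphabetical): koi owl

Answer: koi owl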